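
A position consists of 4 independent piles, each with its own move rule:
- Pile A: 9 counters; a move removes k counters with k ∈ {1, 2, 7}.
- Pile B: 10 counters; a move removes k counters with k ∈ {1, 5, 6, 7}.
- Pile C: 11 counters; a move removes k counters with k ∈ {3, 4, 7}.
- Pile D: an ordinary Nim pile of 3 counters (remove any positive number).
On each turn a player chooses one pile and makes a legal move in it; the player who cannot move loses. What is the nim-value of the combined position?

1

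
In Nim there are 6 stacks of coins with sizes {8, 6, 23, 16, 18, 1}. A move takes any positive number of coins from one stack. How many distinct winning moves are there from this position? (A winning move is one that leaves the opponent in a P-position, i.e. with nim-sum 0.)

3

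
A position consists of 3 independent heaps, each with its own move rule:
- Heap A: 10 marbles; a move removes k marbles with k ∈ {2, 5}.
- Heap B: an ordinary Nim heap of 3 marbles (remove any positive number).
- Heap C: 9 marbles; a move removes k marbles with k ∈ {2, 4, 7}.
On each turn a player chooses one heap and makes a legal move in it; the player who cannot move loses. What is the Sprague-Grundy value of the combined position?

2

Build the Grundy sequence for heap A with g(k) = mex{g(k−s) : s ∈ {2, 5}, s ≤ k}:
g(0) = mex{} = 0
g(1) = mex{} = 0
g(2) = mex{0} = 1
g(3) = mex{0} = 1
g(4) = mex{1} = 0
g(5) = mex{0,1} = 2
g(6) = mex{0} = 1
g(7) = mex{1,2} = 0
g(8) = mex{1} = 0
g(9) = mex{0} = 1
g(10) = mex{0,2} = 1
So g(10) = 1.
Heap B is a plain Nim heap of size 3, so its Grundy value is 3.
For heap C, compute g(0), g(1), … with moves {2, 4, 7}:
k:     0  1  2  3  4  5  6  7  8  9
g(k):  0  0  1  1  2  2  0  3  1  0
So g(9) = 0.
The value of a disjunctive sum is the nim-sum of the parts.
Combined value = 1 ⊕ 3 ⊕ 0 = 2.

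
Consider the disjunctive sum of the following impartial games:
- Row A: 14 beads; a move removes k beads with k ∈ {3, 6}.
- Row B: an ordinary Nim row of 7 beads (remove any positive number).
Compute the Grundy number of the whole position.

For row A, compute g(0), g(1), … with moves {3, 6}:
k:     0  1  2  3  4  5  6  7  8  9 10 11 12 13 14
g(k):  0  0  0  1  1  1  2  2  2  0  0  0  1  1  1
So g(14) = 1.
Row B is a plain Nim row of size 7, so its Grundy value is 7.
The value of a disjunctive sum is the nim-sum of the parts.
Combined value = 1 XOR 7 = 6.

6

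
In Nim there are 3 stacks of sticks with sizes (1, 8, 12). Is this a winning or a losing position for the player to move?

Winning position

Bitwise XOR of the heap sizes:
  0001  (1)
  1000  (8)
  1100  (12)
  ----
  0101  (5)
The nim-sum is 5 ≠ 0, so this is an N-position: the player to move can win.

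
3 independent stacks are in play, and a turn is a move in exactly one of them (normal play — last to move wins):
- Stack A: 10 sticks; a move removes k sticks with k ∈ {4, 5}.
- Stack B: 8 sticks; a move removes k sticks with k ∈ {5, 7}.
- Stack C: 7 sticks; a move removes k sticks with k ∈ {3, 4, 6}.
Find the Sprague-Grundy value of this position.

Build the Grundy sequence for stack A with g(k) = mex{g(k−s) : s ∈ {4, 5}, s ≤ k}:
k:     0  1  2  3  4  5  6  7  8  9 10
g(k):  0  0  0  0  1  1  1  1  2  0  0
So g(10) = 0.
Grundy values for stack B (subtraction set {5, 7}):
k:     0  1  2  3  4  5  6  7  8
g(k):  0  0  0  0  0  1  1  1  1
So g(8) = 1.
For stack C, compute g(0), g(1), … with moves {3, 4, 6}:
k:     0  1  2  3  4  5  6  7
g(k):  0  0  0  1  1  1  2  2
So g(7) = 2.
By the Sprague-Grundy theorem, the Grundy value of a sum of independent games is the XOR of the component values.
Combined value = 0 XOR 1 XOR 2 = 3.

3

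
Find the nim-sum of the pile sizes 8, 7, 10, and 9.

Bitwise XOR of the heap sizes:
  1000  (8)
  0111  (7)
  1010  (10)
  1001  (9)
  ----
  1100  (12)

12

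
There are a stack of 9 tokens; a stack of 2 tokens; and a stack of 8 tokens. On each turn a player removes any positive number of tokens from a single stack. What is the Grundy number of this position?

Bitwise XOR of the heap sizes:
  1001  (9)
  0010  (2)
  1000  (8)
  ----
  0011  (3)

3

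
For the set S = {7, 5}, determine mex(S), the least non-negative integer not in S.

0

0 is not in the set, so the mex is 0.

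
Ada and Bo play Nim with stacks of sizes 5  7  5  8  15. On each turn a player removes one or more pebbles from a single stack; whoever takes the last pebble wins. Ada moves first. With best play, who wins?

Bo wins

Write each in binary and XOR column by column:
  0101  (5)
  0111  (7)
  0101  (5)
  1000  (8)
  1111  (15)
  ----
  0000  (0)
The nim-sum is 0, so this is a P-position: the player to move is in a losing position under optimal play; Ada is about to move from it and so loses — Bo wins.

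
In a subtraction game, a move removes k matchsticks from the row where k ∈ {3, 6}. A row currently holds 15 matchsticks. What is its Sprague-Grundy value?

2

Compute g(0), g(1), … for moves {3, 6}:
k:     0  1  2  3  4  5  6  7  8  9 10 11 12 13 14 15
g(k):  0  0  0  1  1  1  2  2  2  0  0  0  1  1  1  2
So g(15) = 2.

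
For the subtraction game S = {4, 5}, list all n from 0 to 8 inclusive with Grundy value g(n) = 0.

0, 1, 2, 3

Grundy values for subtraction set {4, 5}:
g(0) = mex{} = 0
g(1) = mex{} = 0
g(2) = mex{} = 0
g(3) = mex{} = 0
g(4) = mex{0} = 1
g(5) = mex{0} = 1
g(6) = mex{0} = 1
g(7) = mex{0} = 1
g(8) = mex{0,1} = 2
The P-positions (g = 0) in 0..8 are 0, 1, 2, 3.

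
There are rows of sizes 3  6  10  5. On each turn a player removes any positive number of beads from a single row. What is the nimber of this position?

Write each in binary and XOR column by column:
  0011  (3)
  0110  (6)
  1010  (10)
  0101  (5)
  ----
  1010  (10)

10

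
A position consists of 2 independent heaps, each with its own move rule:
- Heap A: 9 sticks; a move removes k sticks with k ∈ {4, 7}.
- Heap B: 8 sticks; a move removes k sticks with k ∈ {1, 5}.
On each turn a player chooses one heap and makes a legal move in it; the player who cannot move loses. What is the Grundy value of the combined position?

2

Grundy values for heap A (subtraction set {4, 7}):
k:     0  1  2  3  4  5  6  7  8  9
g(k):  0  0  0  0  1  1  1  1  2  2
So g(9) = 2.
Build the Grundy sequence for heap B with g(k) = mex{g(k−s) : s ∈ {1, 5}, s ≤ k}:
k:     0  1  2  3  4  5  6  7  8
g(k):  0  1  0  1  0  1  0  1  0
So g(8) = 0.
By the Sprague-Grundy theorem, the Grundy value of a sum of independent games is the XOR of the component values.
Combined value = 2 ⊕ 0 = 2.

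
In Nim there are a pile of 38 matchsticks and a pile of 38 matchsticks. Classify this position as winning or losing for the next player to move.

Nim-sum: 38 ^ 38 = 0.
The nim-sum is 0, so this is a P-position: the player to move is in a losing position under optimal play.

Losing position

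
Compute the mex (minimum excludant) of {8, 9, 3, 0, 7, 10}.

1

0 is in the set but 1 is not, so the mex is 1.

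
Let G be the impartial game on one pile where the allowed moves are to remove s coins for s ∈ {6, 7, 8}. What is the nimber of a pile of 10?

1

Build the Grundy sequence with g(k) = mex{g(k−s) : s ∈ {6, 7, 8}, s ≤ k}:
k:     0  1  2  3  4  5  6  7  8  9 10
g(k):  0  0  0  0  0  0  1  1  1  1  1
So g(10) = 1.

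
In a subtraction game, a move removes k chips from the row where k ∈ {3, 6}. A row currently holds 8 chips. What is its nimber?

2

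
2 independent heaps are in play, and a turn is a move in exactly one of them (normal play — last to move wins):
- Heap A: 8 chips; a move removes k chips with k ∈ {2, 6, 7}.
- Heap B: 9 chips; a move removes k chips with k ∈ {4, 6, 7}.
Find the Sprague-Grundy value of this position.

0

Grundy values for heap A (subtraction set {2, 6, 7}):
k:     0  1  2  3  4  5  6  7  8
g(k):  0  0  1  1  0  0  1  1  2
So g(8) = 2.
Build the Grundy sequence for heap B with g(k) = mex{g(k−s) : s ∈ {4, 6, 7}, s ≤ k}:
k:     0  1  2  3  4  5  6  7  8  9
g(k):  0  0  0  0  1  1  1  1  2  2
So g(9) = 2.
The value of a disjunctive sum is the nim-sum of the parts.
Combined value = 2 XOR 2 = 0.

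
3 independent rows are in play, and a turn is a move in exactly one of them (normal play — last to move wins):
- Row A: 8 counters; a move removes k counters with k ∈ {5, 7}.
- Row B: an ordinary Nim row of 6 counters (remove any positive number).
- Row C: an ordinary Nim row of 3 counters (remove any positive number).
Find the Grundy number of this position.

Build the Grundy sequence for row A with g(k) = mex{g(k−s) : s ∈ {5, 7}, s ≤ k}:
g(0) = mex{} = 0
g(1) = mex{} = 0
g(2) = mex{} = 0
g(3) = mex{} = 0
g(4) = mex{} = 0
g(5) = mex{0} = 1
g(6) = mex{0} = 1
g(7) = mex{0} = 1
g(8) = mex{0} = 1
So g(8) = 1.
Row B is a plain Nim row of size 6, so its Grundy value is 6.
Row C is a plain Nim row of size 3, so its Grundy value is 3.
The value of a disjunctive sum is the nim-sum of the parts.
Combined value = 1 ⊕ 6 ⊕ 3 = 4.

4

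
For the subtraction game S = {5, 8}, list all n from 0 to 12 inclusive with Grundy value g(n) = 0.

Build the Grundy sequence with g(k) = mex{g(k−s) : s ∈ {5, 8}, s ≤ k}:
k:     0  1  2  3  4  5  6  7  8  9 10 11 12
g(k):  0  0  0  0  0  1  1  1  1  1  2  2  2
The P-positions (g = 0) in 0..12 are 0, 1, 2, 3, 4.

0, 1, 2, 3, 4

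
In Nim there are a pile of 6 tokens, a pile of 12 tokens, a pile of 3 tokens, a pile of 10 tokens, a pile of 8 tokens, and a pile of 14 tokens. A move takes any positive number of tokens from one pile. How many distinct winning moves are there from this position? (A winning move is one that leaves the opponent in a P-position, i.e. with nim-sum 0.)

3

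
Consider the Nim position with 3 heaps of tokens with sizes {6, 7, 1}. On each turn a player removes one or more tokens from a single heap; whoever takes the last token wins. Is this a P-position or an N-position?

Bitwise XOR of the heap sizes:
  110  (6)
  111  (7)
  001  (1)
  ---
  000  (0)
The nim-sum is 0, so this is a P-position: the player to move is in a losing position under optimal play.

P-position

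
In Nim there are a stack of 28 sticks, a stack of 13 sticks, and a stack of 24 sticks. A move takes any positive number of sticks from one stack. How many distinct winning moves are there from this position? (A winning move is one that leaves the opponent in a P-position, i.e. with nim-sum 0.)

Compute the nim-sum pairwise:
28 XOR 13 = 17
17 XOR 24 = 9
The overall nim-sum is X = 9. A stack of size p has a winning move iff p XOR X < p (reduce it to p XOR X).
  28: 28 XOR 9 = 21 < 28 — winning move (to 21).
  13: 13 XOR 9 = 4 < 13 — winning move (to 4).
  24: 24 XOR 9 = 17 < 24 — winning move (to 17).
That gives 3 winning moves.

3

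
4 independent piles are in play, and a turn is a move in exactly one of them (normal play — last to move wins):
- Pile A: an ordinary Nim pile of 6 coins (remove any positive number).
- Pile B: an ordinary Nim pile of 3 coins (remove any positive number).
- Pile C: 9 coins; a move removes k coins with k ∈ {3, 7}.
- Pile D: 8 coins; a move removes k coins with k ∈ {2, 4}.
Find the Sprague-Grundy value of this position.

5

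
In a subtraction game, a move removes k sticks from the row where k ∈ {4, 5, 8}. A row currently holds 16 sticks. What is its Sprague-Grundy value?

Compute g(0), g(1), … for moves {4, 5, 8}:
k:     0  1  2  3  4  5  6  7  8  9 10 11 12 13 14 15 16
g(k):  0  0  0  0  1  1  1  1  2  2  2  2  0  0  0  0  1
So g(16) = 1.

1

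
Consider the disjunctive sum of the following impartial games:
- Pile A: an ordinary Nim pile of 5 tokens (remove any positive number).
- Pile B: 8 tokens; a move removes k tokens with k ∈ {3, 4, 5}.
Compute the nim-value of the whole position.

5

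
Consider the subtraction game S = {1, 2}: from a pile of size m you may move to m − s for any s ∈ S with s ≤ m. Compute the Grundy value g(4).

Compute g(0), g(1), … for moves {1, 2}:
k:     0  1  2  3  4
g(k):  0  1  2  0  1
So g(4) = 1.

1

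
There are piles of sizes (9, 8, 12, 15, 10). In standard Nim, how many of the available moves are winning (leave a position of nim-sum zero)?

5

Compute the nim-sum pairwise:
9 XOR 8 = 1
1 XOR 12 = 13
13 XOR 15 = 2
2 XOR 10 = 8
The overall nim-sum is X = 8. A pile of size p has a winning move iff p XOR X < p (reduce it to p XOR X).
  9: 9 XOR 8 = 1 < 9 — winning move (to 1).
  8: 8 XOR 8 = 0 < 8 — winning move (to 0).
  12: 12 XOR 8 = 4 < 12 — winning move (to 4).
  15: 15 XOR 8 = 7 < 15 — winning move (to 7).
  10: 10 XOR 8 = 2 < 10 — winning move (to 2).
That gives 5 winning moves.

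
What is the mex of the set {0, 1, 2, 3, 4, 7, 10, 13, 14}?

5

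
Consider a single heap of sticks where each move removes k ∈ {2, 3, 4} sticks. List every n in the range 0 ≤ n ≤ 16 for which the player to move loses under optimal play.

Build the Grundy sequence with g(k) = mex{g(k−s) : s ∈ {2, 3, 4}, s ≤ k}:
k:     0  1  2  3  4  5  6  7  8  9 10 11 12 13 14 15 16
g(k):  0  0  1  1  2  2  0  0  1  1  2  2  0  0  1  1  2
The P-positions (g = 0) in 0..16 are 0, 1, 6, 7, 12, 13.

0, 1, 6, 7, 12, 13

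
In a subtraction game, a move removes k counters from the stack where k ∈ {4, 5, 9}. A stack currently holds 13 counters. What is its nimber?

0

Compute g(0), g(1), … for moves {4, 5, 9}:
g(0) = mex{} = 0
g(1) = mex{} = 0
g(2) = mex{} = 0
g(3) = mex{} = 0
g(4) = mex{0} = 1
g(5) = mex{0} = 1
g(6) = mex{0} = 1
g(7) = mex{0} = 1
g(8) = mex{0,1} = 2
g(9) = mex{0,1} = 2
g(10) = mex{0,1} = 2
g(11) = mex{0,1} = 2
g(12) = mex{0,1,2} = 3
g(13) = mex{1,2} = 0
So g(13) = 0.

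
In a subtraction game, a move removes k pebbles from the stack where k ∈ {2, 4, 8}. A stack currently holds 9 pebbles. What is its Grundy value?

Build the Grundy sequence with g(k) = mex{g(k−s) : s ∈ {2, 4, 8}, s ≤ k}:
k:     0  1  2  3  4  5  6  7  8  9
g(k):  0  0  1  1  2  2  0  0  1  1
So g(9) = 1.

1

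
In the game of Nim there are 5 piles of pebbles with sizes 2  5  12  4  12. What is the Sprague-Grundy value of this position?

Nim-sum: 2 XOR 5 XOR 12 XOR 4 XOR 12 = 3.

3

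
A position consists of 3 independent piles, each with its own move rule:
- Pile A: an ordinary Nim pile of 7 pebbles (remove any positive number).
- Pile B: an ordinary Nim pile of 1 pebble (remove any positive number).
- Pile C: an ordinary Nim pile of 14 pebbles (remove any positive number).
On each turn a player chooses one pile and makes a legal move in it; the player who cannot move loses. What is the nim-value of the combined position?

8

Pile A is a plain Nim pile of size 7, so its Grundy value is 7.
Pile B is a plain Nim pile of size 1, so its Grundy value is 1.
Pile C is a plain Nim pile of size 14, so its Grundy value is 14.
The value of a disjunctive sum is the nim-sum of the parts.
Combined value = 7 XOR 1 XOR 14 = 8.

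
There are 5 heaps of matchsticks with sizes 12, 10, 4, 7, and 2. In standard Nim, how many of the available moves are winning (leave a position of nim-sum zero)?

3

Bitwise XOR of the heap sizes:
  1100  (12)
  1010  (10)
  0100  (4)
  0111  (7)
  0010  (2)
  ----
  0111  (7)
The overall nim-sum is X = 7. A heap of size p has a winning move iff p XOR X < p (reduce it to p XOR X).
  12: 12 XOR 7 = 11 < 12 — winning move (to 11).
  10: 10 XOR 7 = 13 ≥ 10 — no move.
  4: 4 XOR 7 = 3 < 4 — winning move (to 3).
  7: 7 XOR 7 = 0 < 7 — winning move (to 0).
  2: 2 XOR 7 = 5 ≥ 2 — no move.
That gives 3 winning moves.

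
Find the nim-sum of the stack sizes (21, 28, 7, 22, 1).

25

Write each in binary and XOR column by column:
  10101  (21)
  11100  (28)
  00111  (7)
  10110  (22)
  00001  (1)
  -----
  11001  (25)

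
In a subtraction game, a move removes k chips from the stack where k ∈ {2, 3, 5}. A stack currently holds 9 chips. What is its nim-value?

1

Compute g(0), g(1), … for moves {2, 3, 5}:
g(0) = mex{} = 0
g(1) = mex{} = 0
g(2) = mex{0} = 1
g(3) = mex{0} = 1
g(4) = mex{0,1} = 2
g(5) = mex{0,1} = 2
g(6) = mex{0,1,2} = 3
g(7) = mex{1,2} = 0
g(8) = mex{1,2,3} = 0
g(9) = mex{0,2,3} = 1
So g(9) = 1.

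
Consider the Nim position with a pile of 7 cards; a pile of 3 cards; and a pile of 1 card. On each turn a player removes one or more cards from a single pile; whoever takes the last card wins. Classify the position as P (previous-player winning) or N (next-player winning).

N-position

Nim-sum: 7 XOR 3 XOR 1 = 5.
The nim-sum is 5 ≠ 0, so this is an N-position: the player to move can win.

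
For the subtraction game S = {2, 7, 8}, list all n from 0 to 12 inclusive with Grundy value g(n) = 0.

0, 1, 4, 5, 10

Build the Grundy sequence with g(k) = mex{g(k−s) : s ∈ {2, 7, 8}, s ≤ k}:
g(0) = mex{} = 0
g(1) = mex{} = 0
g(2) = mex{0} = 1
g(3) = mex{0} = 1
g(4) = mex{1} = 0
g(5) = mex{1} = 0
g(6) = mex{0} = 1
g(7) = mex{0} = 1
g(8) = mex{0,1} = 2
g(9) = mex{0,1} = 2
g(10) = mex{1,2} = 0
g(11) = mex{0,1,2} = 3
g(12) = mex{0} = 1
The P-positions (g = 0) in 0..12 are 0, 1, 4, 5, 10.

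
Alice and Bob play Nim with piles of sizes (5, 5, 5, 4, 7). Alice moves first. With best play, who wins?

Alice wins

Compute the nim-sum pairwise:
5 XOR 5 = 0
0 XOR 5 = 5
5 XOR 4 = 1
1 XOR 7 = 6
The nim-sum is 6 ≠ 0, so this is an N-position: the player to move can win; Alice has a winning move.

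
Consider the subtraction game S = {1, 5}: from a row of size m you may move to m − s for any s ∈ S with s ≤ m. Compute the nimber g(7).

1

Grundy values for subtraction set {1, 5}:
k:     0  1  2  3  4  5  6  7
g(k):  0  1  0  1  0  1  0  1
So g(7) = 1.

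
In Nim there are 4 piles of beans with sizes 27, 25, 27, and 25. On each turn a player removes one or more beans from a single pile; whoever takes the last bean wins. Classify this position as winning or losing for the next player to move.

Losing position

Write each in binary and XOR column by column:
  11011  (27)
  11001  (25)
  11011  (27)
  11001  (25)
  -----
  00000  (0)
The nim-sum is 0, so this is a P-position: the player to move is in a losing position under optimal play.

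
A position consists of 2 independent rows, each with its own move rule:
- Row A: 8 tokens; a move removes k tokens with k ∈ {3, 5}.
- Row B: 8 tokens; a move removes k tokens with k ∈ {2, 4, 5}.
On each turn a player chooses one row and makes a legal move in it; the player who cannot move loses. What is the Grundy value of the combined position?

0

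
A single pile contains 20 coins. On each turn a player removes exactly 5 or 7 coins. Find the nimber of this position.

Grundy values for subtraction set {5, 7}:
k:     0  1  2  3  4  5  6  7  8  9 10 11 12 13 14 15 16 17 18 19 20
g(k):  0  0  0  0  0  1  1  1  1  1  2  2  0  0  0  0  0  1  1  1  1
So g(20) = 1.

1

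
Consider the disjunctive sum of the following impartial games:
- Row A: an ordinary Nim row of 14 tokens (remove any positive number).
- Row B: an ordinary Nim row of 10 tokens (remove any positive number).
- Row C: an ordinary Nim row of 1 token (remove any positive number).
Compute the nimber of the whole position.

Row A is a plain Nim row of size 14, so its Grundy value is 14.
Row B is a plain Nim row of size 10, so its Grundy value is 10.
Row C is a plain Nim row of size 1, so its Grundy value is 1.
By the Sprague-Grundy theorem, the Grundy value of a sum of independent games is the XOR of the component values.
Combined value = 14 ⊕ 10 ⊕ 1 = 5.

5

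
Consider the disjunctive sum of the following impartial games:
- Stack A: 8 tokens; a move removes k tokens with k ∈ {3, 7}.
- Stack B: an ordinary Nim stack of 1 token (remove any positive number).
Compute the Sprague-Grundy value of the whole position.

Build the Grundy sequence for stack A with g(k) = mex{g(k−s) : s ∈ {3, 7}, s ≤ k}:
k:     0  1  2  3  4  5  6  7  8
g(k):  0  0  0  1  1  1  0  2  2
So g(8) = 2.
Stack B is a plain Nim stack of size 1, so its Grundy value is 1.
By the Sprague-Grundy theorem, the Grundy value of a sum of independent games is the XOR of the component values.
Combined value = 2 ⊕ 1 = 3.

3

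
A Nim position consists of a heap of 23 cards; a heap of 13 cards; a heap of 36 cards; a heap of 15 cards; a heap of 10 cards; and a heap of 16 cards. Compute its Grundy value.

Compute the nim-sum pairwise:
23 XOR 13 = 26
26 XOR 36 = 62
62 XOR 15 = 49
49 XOR 10 = 59
59 XOR 16 = 43

43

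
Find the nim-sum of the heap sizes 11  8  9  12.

Bitwise XOR of the heap sizes:
  1011  (11)
  1000  (8)
  1001  (9)
  1100  (12)
  ----
  0110  (6)

6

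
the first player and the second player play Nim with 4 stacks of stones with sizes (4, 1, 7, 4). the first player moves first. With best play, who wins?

the first player wins

Write each in binary and XOR column by column:
  100  (4)
  001  (1)
  111  (7)
  100  (4)
  ---
  110  (6)
The nim-sum is 6 ≠ 0, so this is an N-position: the player to move can win; the first player has a winning move.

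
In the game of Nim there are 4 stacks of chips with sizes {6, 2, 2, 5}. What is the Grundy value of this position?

Bitwise XOR of the heap sizes:
  110  (6)
  010  (2)
  010  (2)
  101  (5)
  ---
  011  (3)

3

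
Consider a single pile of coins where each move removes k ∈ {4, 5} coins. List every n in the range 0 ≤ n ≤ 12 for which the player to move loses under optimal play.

0, 1, 2, 3, 9, 10, 11, 12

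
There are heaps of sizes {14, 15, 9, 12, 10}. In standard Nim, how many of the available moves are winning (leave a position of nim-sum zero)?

5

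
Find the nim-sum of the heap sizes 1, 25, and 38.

62

Nim-sum: 1 ^ 25 ^ 38 = 62.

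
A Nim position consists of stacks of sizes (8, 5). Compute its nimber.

13

Nim-sum: 8 XOR 5 = 13.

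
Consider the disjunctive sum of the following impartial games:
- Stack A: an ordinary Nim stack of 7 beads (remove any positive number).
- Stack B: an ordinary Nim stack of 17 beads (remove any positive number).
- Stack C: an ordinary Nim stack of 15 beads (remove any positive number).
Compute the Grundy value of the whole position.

25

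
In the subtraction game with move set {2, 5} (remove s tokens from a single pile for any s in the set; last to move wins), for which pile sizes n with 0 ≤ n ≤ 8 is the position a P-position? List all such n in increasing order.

0, 1, 4, 7, 8

Grundy values for subtraction set {2, 5}:
k:     0  1  2  3  4  5  6  7  8
g(k):  0  0  1  1  0  2  1  0  0
The P-positions (g = 0) in 0..8 are 0, 1, 4, 7, 8.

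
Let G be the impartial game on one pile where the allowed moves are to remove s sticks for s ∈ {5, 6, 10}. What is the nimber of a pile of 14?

2

Compute g(0), g(1), … for moves {5, 6, 10}:
g(0) = mex{} = 0
g(1) = mex{} = 0
g(2) = mex{} = 0
g(3) = mex{} = 0
g(4) = mex{} = 0
g(5) = mex{0} = 1
g(6) = mex{0} = 1
g(7) = mex{0} = 1
g(8) = mex{0} = 1
g(9) = mex{0} = 1
g(10) = mex{0,1} = 2
g(11) = mex{0,1} = 2
g(12) = mex{0,1} = 2
g(13) = mex{0,1} = 2
g(14) = mex{0,1} = 2
So g(14) = 2.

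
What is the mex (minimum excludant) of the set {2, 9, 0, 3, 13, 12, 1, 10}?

4

The values 0, 1, 2, 3 are all present; 4 is the first non-negative integer missing from the set.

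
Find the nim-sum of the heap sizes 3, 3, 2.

Compute the nim-sum pairwise:
3 ⊕ 3 = 0
0 ⊕ 2 = 2

2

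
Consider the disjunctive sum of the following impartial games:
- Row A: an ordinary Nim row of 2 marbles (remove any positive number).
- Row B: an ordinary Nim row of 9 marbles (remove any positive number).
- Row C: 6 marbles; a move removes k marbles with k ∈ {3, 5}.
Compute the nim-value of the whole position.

9

Row A is a plain Nim row of size 2, so its Grundy value is 2.
Row B is a plain Nim row of size 9, so its Grundy value is 9.
Grundy values for row C (subtraction set {3, 5}):
g(0) = mex{} = 0
g(1) = mex{} = 0
g(2) = mex{} = 0
g(3) = mex{0} = 1
g(4) = mex{0} = 1
g(5) = mex{0} = 1
g(6) = mex{0,1} = 2
So g(6) = 2.
By the Sprague-Grundy theorem, the Grundy value of a sum of independent games is the XOR of the component values.
Combined value = 2 ⊕ 9 ⊕ 2 = 9.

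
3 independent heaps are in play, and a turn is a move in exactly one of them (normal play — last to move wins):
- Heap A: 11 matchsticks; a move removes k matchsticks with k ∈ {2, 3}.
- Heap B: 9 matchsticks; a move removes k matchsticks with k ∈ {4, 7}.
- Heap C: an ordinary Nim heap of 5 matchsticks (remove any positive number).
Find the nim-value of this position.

Grundy values for heap A (subtraction set {2, 3}):
g(0) = mex{} = 0
g(1) = mex{} = 0
g(2) = mex{0} = 1
g(3) = mex{0} = 1
g(4) = mex{0,1} = 2
g(5) = mex{1} = 0
g(6) = mex{1,2} = 0
g(7) = mex{0,2} = 1
g(8) = mex{0} = 1
g(9) = mex{0,1} = 2
g(10) = mex{1} = 0
g(11) = mex{1,2} = 0
So g(11) = 0.
For heap B, compute g(0), g(1), … with moves {4, 7}:
k:     0  1  2  3  4  5  6  7  8  9
g(k):  0  0  0  0  1  1  1  1  2  2
So g(9) = 2.
Heap C is a plain Nim heap of size 5, so its Grundy value is 5.
The value of a disjunctive sum is the nim-sum of the parts.
Combined value = 0 ⊕ 2 ⊕ 5 = 7.

7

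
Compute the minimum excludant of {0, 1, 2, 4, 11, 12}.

The values 0, 1, 2 are all present; 3 is the first non-negative integer missing from the set.

3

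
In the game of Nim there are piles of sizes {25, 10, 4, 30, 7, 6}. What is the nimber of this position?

In binary:
  11001  (25)
  01010  (10)
  00100  (4)
  11110  (30)
  00111  (7)
  00110  (6)
  -----
  01000  (8)

8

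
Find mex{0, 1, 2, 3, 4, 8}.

The values 0, 1, 2, 3, 4 are all present; 5 is the first non-negative integer missing from the set.

5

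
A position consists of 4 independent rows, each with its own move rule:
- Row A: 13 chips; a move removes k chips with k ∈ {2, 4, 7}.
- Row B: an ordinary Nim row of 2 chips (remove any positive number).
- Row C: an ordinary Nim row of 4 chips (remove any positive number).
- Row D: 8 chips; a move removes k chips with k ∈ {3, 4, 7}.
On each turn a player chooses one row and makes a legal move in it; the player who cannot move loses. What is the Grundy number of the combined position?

6

For row A, compute g(0), g(1), … with moves {2, 4, 7}:
g(0) = mex{} = 0
g(1) = mex{} = 0
g(2) = mex{0} = 1
g(3) = mex{0} = 1
g(4) = mex{0,1} = 2
g(5) = mex{0,1} = 2
g(6) = mex{1,2} = 0
g(7) = mex{0,1,2} = 3
g(8) = mex{0,2} = 1
g(9) = mex{1,2,3} = 0
g(10) = mex{0,1} = 2
g(11) = mex{0,2,3} = 1
g(12) = mex{1,2} = 0
g(13) = mex{0,1} = 2
So g(13) = 2.
Row B is a plain Nim row of size 2, so its Grundy value is 2.
Row C is a plain Nim row of size 4, so its Grundy value is 4.
For row D, compute g(0), g(1), … with moves {3, 4, 7}:
k:     0  1  2  3  4  5  6  7  8
g(k):  0  0  0  1  1  1  2  2  2
So g(8) = 2.
By the Sprague-Grundy theorem, the Grundy value of a sum of independent games is the XOR of the component values.
Combined value = 2 XOR 2 XOR 4 XOR 2 = 6.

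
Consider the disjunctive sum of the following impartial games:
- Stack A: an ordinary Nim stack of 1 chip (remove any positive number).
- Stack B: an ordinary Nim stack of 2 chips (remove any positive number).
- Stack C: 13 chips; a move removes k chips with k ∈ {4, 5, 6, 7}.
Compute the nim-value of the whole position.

Stack A is a plain Nim stack of size 1, so its Grundy value is 1.
Stack B is a plain Nim stack of size 2, so its Grundy value is 2.
For stack C, compute g(0), g(1), … with moves {4, 5, 6, 7}:
k:     0  1  2  3  4  5  6  7  8  9 10 11 12 13
g(k):  0  0  0  0  1  1  1  1  2  2  2  0  0  0
So g(13) = 0.
By the Sprague-Grundy theorem, the Grundy value of a sum of independent games is the XOR of the component values.
Combined value = 1 ⊕ 2 ⊕ 0 = 3.

3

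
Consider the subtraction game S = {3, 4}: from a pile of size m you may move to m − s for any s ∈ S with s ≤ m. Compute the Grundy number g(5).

Build the Grundy sequence with g(k) = mex{g(k−s) : s ∈ {3, 4}, s ≤ k}:
g(0) = mex{} = 0
g(1) = mex{} = 0
g(2) = mex{} = 0
g(3) = mex{0} = 1
g(4) = mex{0} = 1
g(5) = mex{0} = 1
So g(5) = 1.

1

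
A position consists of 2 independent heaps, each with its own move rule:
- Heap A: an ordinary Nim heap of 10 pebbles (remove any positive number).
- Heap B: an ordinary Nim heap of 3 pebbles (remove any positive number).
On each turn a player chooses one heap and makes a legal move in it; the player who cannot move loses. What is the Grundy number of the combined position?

Heap A is a plain Nim heap of size 10, so its Grundy value is 10.
Heap B is a plain Nim heap of size 3, so its Grundy value is 3.
The value of a disjunctive sum is the nim-sum of the parts.
Combined value = 10 ⊕ 3 = 9.

9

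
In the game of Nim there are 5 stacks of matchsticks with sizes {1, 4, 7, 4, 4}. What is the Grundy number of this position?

2

Write each in binary and XOR column by column:
  001  (1)
  100  (4)
  111  (7)
  100  (4)
  100  (4)
  ---
  010  (2)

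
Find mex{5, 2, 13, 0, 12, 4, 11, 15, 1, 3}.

The values 0, 1, 2, 3, 4, 5 are all present; 6 is the first non-negative integer missing from the set.

6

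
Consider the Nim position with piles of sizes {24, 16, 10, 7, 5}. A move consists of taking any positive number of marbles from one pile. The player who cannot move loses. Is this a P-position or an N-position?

P-position

Compute the nim-sum pairwise:
24 ^ 16 = 8
8 ^ 10 = 2
2 ^ 7 = 5
5 ^ 5 = 0
The nim-sum is 0, so this is a P-position: the player to move is in a losing position under optimal play.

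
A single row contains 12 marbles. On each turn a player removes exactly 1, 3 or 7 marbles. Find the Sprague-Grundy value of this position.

Build the Grundy sequence with g(k) = mex{g(k−s) : s ∈ {1, 3, 7}, s ≤ k}:
g(0) = mex{} = 0
g(1) = mex{0} = 1
g(2) = mex{1} = 0
g(3) = mex{0} = 1
g(4) = mex{1} = 0
g(5) = mex{0} = 1
g(6) = mex{1} = 0
g(7) = mex{0} = 1
g(8) = mex{1} = 0
g(9) = mex{0} = 1
g(10) = mex{1} = 0
g(11) = mex{0} = 1
g(12) = mex{1} = 0
So g(12) = 0.

0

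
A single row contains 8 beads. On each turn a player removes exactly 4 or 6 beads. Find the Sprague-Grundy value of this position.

Grundy values for subtraction set {4, 6}:
g(0) = mex{} = 0
g(1) = mex{} = 0
g(2) = mex{} = 0
g(3) = mex{} = 0
g(4) = mex{0} = 1
g(5) = mex{0} = 1
g(6) = mex{0} = 1
g(7) = mex{0} = 1
g(8) = mex{0,1} = 2
So g(8) = 2.

2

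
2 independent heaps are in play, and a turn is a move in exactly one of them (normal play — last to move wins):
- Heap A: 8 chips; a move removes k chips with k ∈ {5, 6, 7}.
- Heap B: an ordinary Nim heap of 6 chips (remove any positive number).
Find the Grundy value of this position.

7

For heap A, compute g(0), g(1), … with moves {5, 6, 7}:
g(0) = mex{} = 0
g(1) = mex{} = 0
g(2) = mex{} = 0
g(3) = mex{} = 0
g(4) = mex{} = 0
g(5) = mex{0} = 1
g(6) = mex{0} = 1
g(7) = mex{0} = 1
g(8) = mex{0} = 1
So g(8) = 1.
Heap B is a plain Nim heap of size 6, so its Grundy value is 6.
The value of a disjunctive sum is the nim-sum of the parts.
Combined value = 1 XOR 6 = 7.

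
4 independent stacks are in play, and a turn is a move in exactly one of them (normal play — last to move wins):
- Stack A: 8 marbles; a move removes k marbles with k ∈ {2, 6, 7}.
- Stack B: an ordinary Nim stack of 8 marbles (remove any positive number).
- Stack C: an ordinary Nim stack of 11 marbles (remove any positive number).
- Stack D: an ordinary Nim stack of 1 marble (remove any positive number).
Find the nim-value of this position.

0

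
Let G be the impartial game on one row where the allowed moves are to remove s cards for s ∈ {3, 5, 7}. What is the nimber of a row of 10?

Build the Grundy sequence with g(k) = mex{g(k−s) : s ∈ {3, 5, 7}, s ≤ k}:
g(0) = mex{} = 0
g(1) = mex{} = 0
g(2) = mex{} = 0
g(3) = mex{0} = 1
g(4) = mex{0} = 1
g(5) = mex{0} = 1
g(6) = mex{0,1} = 2
g(7) = mex{0,1} = 2
g(8) = mex{0,1} = 2
g(9) = mex{0,1,2} = 3
g(10) = mex{1,2} = 0
So g(10) = 0.

0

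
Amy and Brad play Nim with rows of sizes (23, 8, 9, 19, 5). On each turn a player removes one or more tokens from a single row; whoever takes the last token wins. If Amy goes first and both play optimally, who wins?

Brad wins

Nim-sum: 23 ⊕ 8 ⊕ 9 ⊕ 19 ⊕ 5 = 0.
The nim-sum is 0, so this is a P-position: the player to move is in a losing position under optimal play; Amy is about to move from it and so loses — Brad wins.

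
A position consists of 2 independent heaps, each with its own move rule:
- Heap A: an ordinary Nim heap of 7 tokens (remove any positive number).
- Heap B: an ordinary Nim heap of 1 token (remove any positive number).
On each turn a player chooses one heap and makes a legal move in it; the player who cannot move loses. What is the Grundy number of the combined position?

Heap A is a plain Nim heap of size 7, so its Grundy value is 7.
Heap B is a plain Nim heap of size 1, so its Grundy value is 1.
By the Sprague-Grundy theorem, the Grundy value of a sum of independent games is the XOR of the component values.
Combined value = 7 ⊕ 1 = 6.

6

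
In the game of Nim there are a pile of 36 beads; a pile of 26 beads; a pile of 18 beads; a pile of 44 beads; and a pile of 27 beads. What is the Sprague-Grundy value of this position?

27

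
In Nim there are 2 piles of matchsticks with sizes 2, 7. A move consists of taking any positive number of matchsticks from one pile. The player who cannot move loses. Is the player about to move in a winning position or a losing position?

In binary:
  010  (2)
  111  (7)
  ---
  101  (5)
The nim-sum is 5 ≠ 0, so this is an N-position: the player to move can win.

Winning position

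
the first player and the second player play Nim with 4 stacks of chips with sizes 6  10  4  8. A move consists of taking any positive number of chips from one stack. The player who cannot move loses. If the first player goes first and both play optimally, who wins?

In binary:
  0110  (6)
  1010  (10)
  0100  (4)
  1000  (8)
  ----
  0000  (0)
The nim-sum is 0, so this is a P-position: the player to move is in a losing position under optimal play; the first player is about to move from it and so loses — the second player wins.

the second player wins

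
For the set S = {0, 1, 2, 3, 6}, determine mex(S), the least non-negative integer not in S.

4

The values 0, 1, 2, 3 are all present; 4 is the first non-negative integer missing from the set.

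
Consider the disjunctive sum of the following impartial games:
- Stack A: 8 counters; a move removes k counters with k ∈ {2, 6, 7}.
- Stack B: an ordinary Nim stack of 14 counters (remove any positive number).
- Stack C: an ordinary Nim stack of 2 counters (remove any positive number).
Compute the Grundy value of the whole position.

14

Build the Grundy sequence for stack A with g(k) = mex{g(k−s) : s ∈ {2, 6, 7}, s ≤ k}:
k:     0  1  2  3  4  5  6  7  8
g(k):  0  0  1  1  0  0  1  1  2
So g(8) = 2.
Stack B is a plain Nim stack of size 14, so its Grundy value is 14.
Stack C is a plain Nim stack of size 2, so its Grundy value is 2.
The value of a disjunctive sum is the nim-sum of the parts.
Combined value = 2 XOR 14 XOR 2 = 14.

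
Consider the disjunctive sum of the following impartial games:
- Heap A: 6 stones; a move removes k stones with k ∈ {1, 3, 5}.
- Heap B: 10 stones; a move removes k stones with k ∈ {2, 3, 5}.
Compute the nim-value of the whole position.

1

Build the Grundy sequence for heap A with g(k) = mex{g(k−s) : s ∈ {1, 3, 5}, s ≤ k}:
k:     0  1  2  3  4  5  6
g(k):  0  1  0  1  0  1  0
So g(6) = 0.
For heap B, compute g(0), g(1), … with moves {2, 3, 5}:
k:     0  1  2  3  4  5  6  7  8  9 10
g(k):  0  0  1  1  2  2  3  0  0  1  1
So g(10) = 1.
The value of a disjunctive sum is the nim-sum of the parts.
Combined value = 0 ⊕ 1 = 1.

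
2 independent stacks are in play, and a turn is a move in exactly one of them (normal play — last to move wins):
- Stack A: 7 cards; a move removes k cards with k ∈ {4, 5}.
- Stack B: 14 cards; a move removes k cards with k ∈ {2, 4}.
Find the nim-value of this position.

For stack A, compute g(0), g(1), … with moves {4, 5}:
k:     0  1  2  3  4  5  6  7
g(k):  0  0  0  0  1  1  1  1
So g(7) = 1.
Build the Grundy sequence for stack B with g(k) = mex{g(k−s) : s ∈ {2, 4}, s ≤ k}:
k:     0  1  2  3  4  5  6  7  8  9 10 11 12 13 14
g(k):  0  0  1  1  2  2  0  0  1  1  2  2  0  0  1
So g(14) = 1.
By the Sprague-Grundy theorem, the Grundy value of a sum of independent games is the XOR of the component values.
Combined value = 1 XOR 1 = 0.

0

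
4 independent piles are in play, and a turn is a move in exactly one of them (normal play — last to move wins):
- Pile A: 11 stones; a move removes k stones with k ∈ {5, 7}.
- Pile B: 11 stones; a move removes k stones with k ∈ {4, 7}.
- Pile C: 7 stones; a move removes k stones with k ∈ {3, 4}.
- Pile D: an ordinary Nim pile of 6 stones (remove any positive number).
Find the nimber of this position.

4

For pile A, compute g(0), g(1), … with moves {5, 7}:
k:     0  1  2  3  4  5  6  7  8  9 10 11
g(k):  0  0  0  0  0  1  1  1  1  1  2  2
So g(11) = 2.
Build the Grundy sequence for pile B with g(k) = mex{g(k−s) : s ∈ {4, 7}, s ≤ k}:
k:     0  1  2  3  4  5  6  7  8  9 10 11
g(k):  0  0  0  0  1  1  1  1  2  2  2  0
So g(11) = 0.
For pile C, compute g(0), g(1), … with moves {3, 4}:
k:     0  1  2  3  4  5  6  7
g(k):  0  0  0  1  1  1  2  0
So g(7) = 0.
Pile D is a plain Nim pile of size 6, so its Grundy value is 6.
The value of a disjunctive sum is the nim-sum of the parts.
Combined value = 2 ⊕ 0 ⊕ 0 ⊕ 6 = 4.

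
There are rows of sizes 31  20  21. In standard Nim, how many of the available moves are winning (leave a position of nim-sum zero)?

Compute the nim-sum pairwise:
31 ⊕ 20 = 11
11 ⊕ 21 = 30
The overall nim-sum is X = 30. A row of size p has a winning move iff p XOR X < p (reduce it to p XOR X).
  31: 31 XOR 30 = 1 < 31 — winning move (to 1).
  20: 20 XOR 30 = 10 < 20 — winning move (to 10).
  21: 21 XOR 30 = 11 < 21 — winning move (to 11).
That gives 3 winning moves.

3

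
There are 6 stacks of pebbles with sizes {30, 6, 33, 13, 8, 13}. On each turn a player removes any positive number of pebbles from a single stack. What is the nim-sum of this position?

49

Compute the nim-sum pairwise:
30 ⊕ 6 = 24
24 ⊕ 33 = 57
57 ⊕ 13 = 52
52 ⊕ 8 = 60
60 ⊕ 13 = 49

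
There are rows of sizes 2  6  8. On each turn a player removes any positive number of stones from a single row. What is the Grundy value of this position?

12

Bitwise XOR of the heap sizes:
  0010  (2)
  0110  (6)
  1000  (8)
  ----
  1100  (12)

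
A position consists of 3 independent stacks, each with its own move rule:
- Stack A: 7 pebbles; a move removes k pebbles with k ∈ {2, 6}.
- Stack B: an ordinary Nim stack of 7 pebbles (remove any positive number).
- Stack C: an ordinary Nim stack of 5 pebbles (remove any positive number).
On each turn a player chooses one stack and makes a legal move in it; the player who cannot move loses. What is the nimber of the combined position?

3

For stack A, compute g(0), g(1), … with moves {2, 6}:
g(0) = mex{} = 0
g(1) = mex{} = 0
g(2) = mex{0} = 1
g(3) = mex{0} = 1
g(4) = mex{1} = 0
g(5) = mex{1} = 0
g(6) = mex{0} = 1
g(7) = mex{0} = 1
So g(7) = 1.
Stack B is a plain Nim stack of size 7, so its Grundy value is 7.
Stack C is a plain Nim stack of size 5, so its Grundy value is 5.
By the Sprague-Grundy theorem, the Grundy value of a sum of independent games is the XOR of the component values.
Combined value = 1 ⊕ 7 ⊕ 5 = 3.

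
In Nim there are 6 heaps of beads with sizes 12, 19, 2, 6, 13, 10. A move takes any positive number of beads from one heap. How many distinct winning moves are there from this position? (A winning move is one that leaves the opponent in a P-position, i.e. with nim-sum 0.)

1

Write each in binary and XOR column by column:
  01100  (12)
  10011  (19)
  00010  (2)
  00110  (6)
  01101  (13)
  01010  (10)
  -----
  11100  (28)
The overall nim-sum is X = 28. A heap of size p has a winning move iff p XOR X < p (reduce it to p XOR X).
  12: 12 XOR 28 = 16 ≥ 12 — no move.
  19: 19 XOR 28 = 15 < 19 — winning move (to 15).
  2: 2 XOR 28 = 30 ≥ 2 — no move.
  6: 6 XOR 28 = 26 ≥ 6 — no move.
  13: 13 XOR 28 = 17 ≥ 13 — no move.
  10: 10 XOR 28 = 22 ≥ 10 — no move.
That gives 1 winning move.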